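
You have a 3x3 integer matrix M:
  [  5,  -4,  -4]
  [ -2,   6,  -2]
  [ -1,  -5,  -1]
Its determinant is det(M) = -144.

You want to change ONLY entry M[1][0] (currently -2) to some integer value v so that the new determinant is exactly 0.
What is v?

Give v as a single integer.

Answer: 7

Derivation:
det is linear in entry M[1][0]: det = old_det + (v - -2) * C_10
Cofactor C_10 = 16
Want det = 0: -144 + (v - -2) * 16 = 0
  (v - -2) = 144 / 16 = 9
  v = -2 + (9) = 7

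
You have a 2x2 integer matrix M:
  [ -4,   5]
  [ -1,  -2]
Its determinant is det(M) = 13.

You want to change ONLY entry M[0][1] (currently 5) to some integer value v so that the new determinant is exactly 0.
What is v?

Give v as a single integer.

det is linear in entry M[0][1]: det = old_det + (v - 5) * C_01
Cofactor C_01 = 1
Want det = 0: 13 + (v - 5) * 1 = 0
  (v - 5) = -13 / 1 = -13
  v = 5 + (-13) = -8

Answer: -8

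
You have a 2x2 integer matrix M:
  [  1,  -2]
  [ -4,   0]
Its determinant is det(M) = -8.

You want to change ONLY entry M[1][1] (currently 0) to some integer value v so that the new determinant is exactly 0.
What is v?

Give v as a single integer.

Answer: 8

Derivation:
det is linear in entry M[1][1]: det = old_det + (v - 0) * C_11
Cofactor C_11 = 1
Want det = 0: -8 + (v - 0) * 1 = 0
  (v - 0) = 8 / 1 = 8
  v = 0 + (8) = 8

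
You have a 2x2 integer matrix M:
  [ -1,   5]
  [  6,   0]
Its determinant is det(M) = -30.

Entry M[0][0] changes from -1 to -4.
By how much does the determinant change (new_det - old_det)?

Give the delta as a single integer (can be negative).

Answer: 0

Derivation:
Cofactor C_00 = 0
Entry delta = -4 - -1 = -3
Det delta = entry_delta * cofactor = -3 * 0 = 0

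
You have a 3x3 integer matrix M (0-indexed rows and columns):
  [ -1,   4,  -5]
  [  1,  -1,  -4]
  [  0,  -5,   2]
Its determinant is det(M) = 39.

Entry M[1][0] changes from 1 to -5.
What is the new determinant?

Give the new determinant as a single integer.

det is linear in row 1: changing M[1][0] by delta changes det by delta * cofactor(1,0).
Cofactor C_10 = (-1)^(1+0) * minor(1,0) = 17
Entry delta = -5 - 1 = -6
Det delta = -6 * 17 = -102
New det = 39 + -102 = -63

Answer: -63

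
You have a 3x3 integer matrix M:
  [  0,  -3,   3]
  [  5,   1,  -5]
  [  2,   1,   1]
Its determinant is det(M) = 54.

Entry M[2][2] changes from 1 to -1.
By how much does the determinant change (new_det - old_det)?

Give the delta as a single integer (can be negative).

Cofactor C_22 = 15
Entry delta = -1 - 1 = -2
Det delta = entry_delta * cofactor = -2 * 15 = -30

Answer: -30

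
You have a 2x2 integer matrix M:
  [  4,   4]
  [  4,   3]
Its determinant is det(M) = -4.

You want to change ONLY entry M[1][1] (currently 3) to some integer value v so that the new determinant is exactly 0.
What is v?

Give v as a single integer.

det is linear in entry M[1][1]: det = old_det + (v - 3) * C_11
Cofactor C_11 = 4
Want det = 0: -4 + (v - 3) * 4 = 0
  (v - 3) = 4 / 4 = 1
  v = 3 + (1) = 4

Answer: 4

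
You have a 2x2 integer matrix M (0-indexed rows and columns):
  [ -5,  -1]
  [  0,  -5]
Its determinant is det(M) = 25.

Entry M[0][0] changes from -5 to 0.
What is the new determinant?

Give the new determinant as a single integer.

Answer: 0

Derivation:
det is linear in row 0: changing M[0][0] by delta changes det by delta * cofactor(0,0).
Cofactor C_00 = (-1)^(0+0) * minor(0,0) = -5
Entry delta = 0 - -5 = 5
Det delta = 5 * -5 = -25
New det = 25 + -25 = 0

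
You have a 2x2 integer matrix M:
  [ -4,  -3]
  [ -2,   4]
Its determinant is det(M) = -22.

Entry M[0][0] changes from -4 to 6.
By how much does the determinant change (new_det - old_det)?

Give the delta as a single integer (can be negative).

Cofactor C_00 = 4
Entry delta = 6 - -4 = 10
Det delta = entry_delta * cofactor = 10 * 4 = 40

Answer: 40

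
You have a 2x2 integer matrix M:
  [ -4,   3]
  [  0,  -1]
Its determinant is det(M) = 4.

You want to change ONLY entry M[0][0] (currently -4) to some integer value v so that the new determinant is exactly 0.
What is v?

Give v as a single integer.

Answer: 0

Derivation:
det is linear in entry M[0][0]: det = old_det + (v - -4) * C_00
Cofactor C_00 = -1
Want det = 0: 4 + (v - -4) * -1 = 0
  (v - -4) = -4 / -1 = 4
  v = -4 + (4) = 0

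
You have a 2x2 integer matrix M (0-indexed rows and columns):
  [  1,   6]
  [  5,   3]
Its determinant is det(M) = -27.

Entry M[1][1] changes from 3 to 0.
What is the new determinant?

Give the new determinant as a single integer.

Answer: -30

Derivation:
det is linear in row 1: changing M[1][1] by delta changes det by delta * cofactor(1,1).
Cofactor C_11 = (-1)^(1+1) * minor(1,1) = 1
Entry delta = 0 - 3 = -3
Det delta = -3 * 1 = -3
New det = -27 + -3 = -30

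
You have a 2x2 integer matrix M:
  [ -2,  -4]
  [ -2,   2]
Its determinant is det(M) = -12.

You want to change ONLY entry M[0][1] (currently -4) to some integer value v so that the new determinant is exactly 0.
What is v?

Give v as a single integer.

det is linear in entry M[0][1]: det = old_det + (v - -4) * C_01
Cofactor C_01 = 2
Want det = 0: -12 + (v - -4) * 2 = 0
  (v - -4) = 12 / 2 = 6
  v = -4 + (6) = 2

Answer: 2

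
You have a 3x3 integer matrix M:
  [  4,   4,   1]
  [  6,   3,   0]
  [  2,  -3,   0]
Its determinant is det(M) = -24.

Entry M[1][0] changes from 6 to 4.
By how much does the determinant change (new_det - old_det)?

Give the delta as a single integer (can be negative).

Cofactor C_10 = -3
Entry delta = 4 - 6 = -2
Det delta = entry_delta * cofactor = -2 * -3 = 6

Answer: 6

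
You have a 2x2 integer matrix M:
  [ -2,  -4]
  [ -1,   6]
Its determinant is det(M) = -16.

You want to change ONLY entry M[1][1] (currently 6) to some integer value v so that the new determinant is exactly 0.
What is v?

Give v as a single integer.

Answer: -2

Derivation:
det is linear in entry M[1][1]: det = old_det + (v - 6) * C_11
Cofactor C_11 = -2
Want det = 0: -16 + (v - 6) * -2 = 0
  (v - 6) = 16 / -2 = -8
  v = 6 + (-8) = -2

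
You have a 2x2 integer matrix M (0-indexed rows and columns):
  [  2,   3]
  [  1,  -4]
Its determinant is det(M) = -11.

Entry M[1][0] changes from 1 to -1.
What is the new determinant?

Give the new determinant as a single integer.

Answer: -5

Derivation:
det is linear in row 1: changing M[1][0] by delta changes det by delta * cofactor(1,0).
Cofactor C_10 = (-1)^(1+0) * minor(1,0) = -3
Entry delta = -1 - 1 = -2
Det delta = -2 * -3 = 6
New det = -11 + 6 = -5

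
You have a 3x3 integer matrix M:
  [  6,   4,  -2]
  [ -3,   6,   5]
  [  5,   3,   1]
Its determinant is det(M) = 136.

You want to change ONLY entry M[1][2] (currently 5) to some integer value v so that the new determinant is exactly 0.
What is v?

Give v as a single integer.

det is linear in entry M[1][2]: det = old_det + (v - 5) * C_12
Cofactor C_12 = 2
Want det = 0: 136 + (v - 5) * 2 = 0
  (v - 5) = -136 / 2 = -68
  v = 5 + (-68) = -63

Answer: -63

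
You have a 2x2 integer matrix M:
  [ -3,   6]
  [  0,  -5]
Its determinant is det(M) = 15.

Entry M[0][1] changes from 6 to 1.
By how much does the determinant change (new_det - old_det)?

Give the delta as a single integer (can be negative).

Answer: 0

Derivation:
Cofactor C_01 = 0
Entry delta = 1 - 6 = -5
Det delta = entry_delta * cofactor = -5 * 0 = 0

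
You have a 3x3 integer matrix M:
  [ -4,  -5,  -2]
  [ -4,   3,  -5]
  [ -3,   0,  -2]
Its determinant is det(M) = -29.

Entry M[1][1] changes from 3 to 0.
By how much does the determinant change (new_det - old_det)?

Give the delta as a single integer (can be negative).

Answer: -6

Derivation:
Cofactor C_11 = 2
Entry delta = 0 - 3 = -3
Det delta = entry_delta * cofactor = -3 * 2 = -6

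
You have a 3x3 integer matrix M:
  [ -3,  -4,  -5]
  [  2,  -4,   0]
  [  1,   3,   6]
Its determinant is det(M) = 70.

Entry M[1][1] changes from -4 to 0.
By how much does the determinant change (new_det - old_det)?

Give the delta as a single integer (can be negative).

Answer: -52

Derivation:
Cofactor C_11 = -13
Entry delta = 0 - -4 = 4
Det delta = entry_delta * cofactor = 4 * -13 = -52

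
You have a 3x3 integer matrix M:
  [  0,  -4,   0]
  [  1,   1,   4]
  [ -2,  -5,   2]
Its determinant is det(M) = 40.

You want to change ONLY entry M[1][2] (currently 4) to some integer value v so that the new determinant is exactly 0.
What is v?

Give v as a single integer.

det is linear in entry M[1][2]: det = old_det + (v - 4) * C_12
Cofactor C_12 = 8
Want det = 0: 40 + (v - 4) * 8 = 0
  (v - 4) = -40 / 8 = -5
  v = 4 + (-5) = -1

Answer: -1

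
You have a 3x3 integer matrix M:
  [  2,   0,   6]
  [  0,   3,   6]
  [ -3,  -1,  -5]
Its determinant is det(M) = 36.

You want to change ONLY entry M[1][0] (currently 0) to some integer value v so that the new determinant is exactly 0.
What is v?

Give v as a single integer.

Answer: 6

Derivation:
det is linear in entry M[1][0]: det = old_det + (v - 0) * C_10
Cofactor C_10 = -6
Want det = 0: 36 + (v - 0) * -6 = 0
  (v - 0) = -36 / -6 = 6
  v = 0 + (6) = 6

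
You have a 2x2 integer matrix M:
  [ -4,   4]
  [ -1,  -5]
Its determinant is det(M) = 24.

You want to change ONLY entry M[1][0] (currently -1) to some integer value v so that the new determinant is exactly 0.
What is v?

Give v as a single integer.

Answer: 5

Derivation:
det is linear in entry M[1][0]: det = old_det + (v - -1) * C_10
Cofactor C_10 = -4
Want det = 0: 24 + (v - -1) * -4 = 0
  (v - -1) = -24 / -4 = 6
  v = -1 + (6) = 5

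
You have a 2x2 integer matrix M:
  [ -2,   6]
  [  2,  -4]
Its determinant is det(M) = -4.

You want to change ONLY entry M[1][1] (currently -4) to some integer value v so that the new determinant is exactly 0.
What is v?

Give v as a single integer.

Answer: -6

Derivation:
det is linear in entry M[1][1]: det = old_det + (v - -4) * C_11
Cofactor C_11 = -2
Want det = 0: -4 + (v - -4) * -2 = 0
  (v - -4) = 4 / -2 = -2
  v = -4 + (-2) = -6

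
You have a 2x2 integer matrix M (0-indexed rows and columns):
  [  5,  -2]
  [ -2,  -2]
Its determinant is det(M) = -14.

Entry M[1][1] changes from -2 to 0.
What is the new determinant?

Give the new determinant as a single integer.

Answer: -4

Derivation:
det is linear in row 1: changing M[1][1] by delta changes det by delta * cofactor(1,1).
Cofactor C_11 = (-1)^(1+1) * minor(1,1) = 5
Entry delta = 0 - -2 = 2
Det delta = 2 * 5 = 10
New det = -14 + 10 = -4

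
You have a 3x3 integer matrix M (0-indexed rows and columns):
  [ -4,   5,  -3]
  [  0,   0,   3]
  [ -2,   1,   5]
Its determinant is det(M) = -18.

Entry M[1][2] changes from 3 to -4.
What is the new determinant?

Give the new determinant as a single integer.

Answer: 24

Derivation:
det is linear in row 1: changing M[1][2] by delta changes det by delta * cofactor(1,2).
Cofactor C_12 = (-1)^(1+2) * minor(1,2) = -6
Entry delta = -4 - 3 = -7
Det delta = -7 * -6 = 42
New det = -18 + 42 = 24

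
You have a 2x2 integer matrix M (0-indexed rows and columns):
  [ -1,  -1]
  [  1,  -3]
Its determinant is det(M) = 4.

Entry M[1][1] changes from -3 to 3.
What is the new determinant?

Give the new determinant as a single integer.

Answer: -2

Derivation:
det is linear in row 1: changing M[1][1] by delta changes det by delta * cofactor(1,1).
Cofactor C_11 = (-1)^(1+1) * minor(1,1) = -1
Entry delta = 3 - -3 = 6
Det delta = 6 * -1 = -6
New det = 4 + -6 = -2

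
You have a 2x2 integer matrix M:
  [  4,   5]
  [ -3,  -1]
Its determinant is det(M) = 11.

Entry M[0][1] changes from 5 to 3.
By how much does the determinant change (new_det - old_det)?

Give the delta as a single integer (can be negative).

Answer: -6

Derivation:
Cofactor C_01 = 3
Entry delta = 3 - 5 = -2
Det delta = entry_delta * cofactor = -2 * 3 = -6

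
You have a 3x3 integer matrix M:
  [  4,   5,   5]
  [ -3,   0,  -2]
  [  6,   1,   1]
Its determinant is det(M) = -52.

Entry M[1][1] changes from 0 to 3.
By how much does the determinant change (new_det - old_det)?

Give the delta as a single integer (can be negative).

Answer: -78

Derivation:
Cofactor C_11 = -26
Entry delta = 3 - 0 = 3
Det delta = entry_delta * cofactor = 3 * -26 = -78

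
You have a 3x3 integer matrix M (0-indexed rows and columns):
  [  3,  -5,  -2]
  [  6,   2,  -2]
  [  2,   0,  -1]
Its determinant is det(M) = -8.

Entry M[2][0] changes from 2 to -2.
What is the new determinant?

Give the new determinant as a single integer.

Answer: -64

Derivation:
det is linear in row 2: changing M[2][0] by delta changes det by delta * cofactor(2,0).
Cofactor C_20 = (-1)^(2+0) * minor(2,0) = 14
Entry delta = -2 - 2 = -4
Det delta = -4 * 14 = -56
New det = -8 + -56 = -64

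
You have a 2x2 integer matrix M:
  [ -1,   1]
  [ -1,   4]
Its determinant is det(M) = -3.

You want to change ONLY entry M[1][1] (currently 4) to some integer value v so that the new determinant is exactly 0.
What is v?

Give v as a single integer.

Answer: 1

Derivation:
det is linear in entry M[1][1]: det = old_det + (v - 4) * C_11
Cofactor C_11 = -1
Want det = 0: -3 + (v - 4) * -1 = 0
  (v - 4) = 3 / -1 = -3
  v = 4 + (-3) = 1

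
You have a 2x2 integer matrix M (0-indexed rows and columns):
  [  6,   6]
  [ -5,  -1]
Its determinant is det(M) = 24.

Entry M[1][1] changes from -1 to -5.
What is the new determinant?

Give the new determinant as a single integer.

det is linear in row 1: changing M[1][1] by delta changes det by delta * cofactor(1,1).
Cofactor C_11 = (-1)^(1+1) * minor(1,1) = 6
Entry delta = -5 - -1 = -4
Det delta = -4 * 6 = -24
New det = 24 + -24 = 0

Answer: 0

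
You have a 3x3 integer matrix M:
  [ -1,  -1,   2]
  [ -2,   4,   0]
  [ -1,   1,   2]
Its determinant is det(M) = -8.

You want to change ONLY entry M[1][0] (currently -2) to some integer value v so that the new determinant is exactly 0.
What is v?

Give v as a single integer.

det is linear in entry M[1][0]: det = old_det + (v - -2) * C_10
Cofactor C_10 = 4
Want det = 0: -8 + (v - -2) * 4 = 0
  (v - -2) = 8 / 4 = 2
  v = -2 + (2) = 0

Answer: 0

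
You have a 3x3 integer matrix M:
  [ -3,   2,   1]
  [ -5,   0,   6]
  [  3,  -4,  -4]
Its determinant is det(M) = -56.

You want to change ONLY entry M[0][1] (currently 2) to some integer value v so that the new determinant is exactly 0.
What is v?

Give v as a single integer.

Answer: -26

Derivation:
det is linear in entry M[0][1]: det = old_det + (v - 2) * C_01
Cofactor C_01 = -2
Want det = 0: -56 + (v - 2) * -2 = 0
  (v - 2) = 56 / -2 = -28
  v = 2 + (-28) = -26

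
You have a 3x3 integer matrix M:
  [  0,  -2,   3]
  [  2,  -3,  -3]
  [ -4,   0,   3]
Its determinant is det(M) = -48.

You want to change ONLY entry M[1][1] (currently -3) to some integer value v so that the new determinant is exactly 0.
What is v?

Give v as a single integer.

det is linear in entry M[1][1]: det = old_det + (v - -3) * C_11
Cofactor C_11 = 12
Want det = 0: -48 + (v - -3) * 12 = 0
  (v - -3) = 48 / 12 = 4
  v = -3 + (4) = 1

Answer: 1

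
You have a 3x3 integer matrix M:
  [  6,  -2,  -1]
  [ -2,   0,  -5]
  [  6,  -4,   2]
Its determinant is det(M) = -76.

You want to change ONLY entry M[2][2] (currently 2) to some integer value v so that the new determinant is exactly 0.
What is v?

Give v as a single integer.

det is linear in entry M[2][2]: det = old_det + (v - 2) * C_22
Cofactor C_22 = -4
Want det = 0: -76 + (v - 2) * -4 = 0
  (v - 2) = 76 / -4 = -19
  v = 2 + (-19) = -17

Answer: -17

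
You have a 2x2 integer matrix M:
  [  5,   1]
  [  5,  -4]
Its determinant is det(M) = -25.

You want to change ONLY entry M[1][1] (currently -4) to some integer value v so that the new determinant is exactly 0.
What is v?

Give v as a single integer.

det is linear in entry M[1][1]: det = old_det + (v - -4) * C_11
Cofactor C_11 = 5
Want det = 0: -25 + (v - -4) * 5 = 0
  (v - -4) = 25 / 5 = 5
  v = -4 + (5) = 1

Answer: 1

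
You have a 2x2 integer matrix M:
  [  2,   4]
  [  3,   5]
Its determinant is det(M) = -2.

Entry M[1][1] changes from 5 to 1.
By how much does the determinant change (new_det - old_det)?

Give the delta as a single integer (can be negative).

Answer: -8

Derivation:
Cofactor C_11 = 2
Entry delta = 1 - 5 = -4
Det delta = entry_delta * cofactor = -4 * 2 = -8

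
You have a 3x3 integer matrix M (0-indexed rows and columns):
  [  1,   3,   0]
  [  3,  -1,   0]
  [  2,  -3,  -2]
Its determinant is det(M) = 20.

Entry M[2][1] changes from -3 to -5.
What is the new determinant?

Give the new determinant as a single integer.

Answer: 20

Derivation:
det is linear in row 2: changing M[2][1] by delta changes det by delta * cofactor(2,1).
Cofactor C_21 = (-1)^(2+1) * minor(2,1) = 0
Entry delta = -5 - -3 = -2
Det delta = -2 * 0 = 0
New det = 20 + 0 = 20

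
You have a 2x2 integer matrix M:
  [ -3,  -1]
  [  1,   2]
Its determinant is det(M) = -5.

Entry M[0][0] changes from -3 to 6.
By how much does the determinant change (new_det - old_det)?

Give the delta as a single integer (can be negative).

Cofactor C_00 = 2
Entry delta = 6 - -3 = 9
Det delta = entry_delta * cofactor = 9 * 2 = 18

Answer: 18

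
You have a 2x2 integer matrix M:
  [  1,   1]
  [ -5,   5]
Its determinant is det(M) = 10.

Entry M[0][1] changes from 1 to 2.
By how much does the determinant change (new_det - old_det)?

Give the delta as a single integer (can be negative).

Cofactor C_01 = 5
Entry delta = 2 - 1 = 1
Det delta = entry_delta * cofactor = 1 * 5 = 5

Answer: 5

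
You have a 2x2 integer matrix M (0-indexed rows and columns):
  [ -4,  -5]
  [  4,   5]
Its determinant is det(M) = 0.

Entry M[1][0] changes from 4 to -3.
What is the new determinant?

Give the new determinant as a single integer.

Answer: -35

Derivation:
det is linear in row 1: changing M[1][0] by delta changes det by delta * cofactor(1,0).
Cofactor C_10 = (-1)^(1+0) * minor(1,0) = 5
Entry delta = -3 - 4 = -7
Det delta = -7 * 5 = -35
New det = 0 + -35 = -35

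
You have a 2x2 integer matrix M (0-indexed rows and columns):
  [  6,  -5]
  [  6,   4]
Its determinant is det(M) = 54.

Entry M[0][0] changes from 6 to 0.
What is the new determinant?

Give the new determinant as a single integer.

Answer: 30

Derivation:
det is linear in row 0: changing M[0][0] by delta changes det by delta * cofactor(0,0).
Cofactor C_00 = (-1)^(0+0) * minor(0,0) = 4
Entry delta = 0 - 6 = -6
Det delta = -6 * 4 = -24
New det = 54 + -24 = 30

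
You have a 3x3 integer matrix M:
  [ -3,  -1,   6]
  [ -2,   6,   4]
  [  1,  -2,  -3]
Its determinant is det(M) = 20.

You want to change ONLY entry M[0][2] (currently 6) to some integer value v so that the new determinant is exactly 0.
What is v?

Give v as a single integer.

Answer: 16

Derivation:
det is linear in entry M[0][2]: det = old_det + (v - 6) * C_02
Cofactor C_02 = -2
Want det = 0: 20 + (v - 6) * -2 = 0
  (v - 6) = -20 / -2 = 10
  v = 6 + (10) = 16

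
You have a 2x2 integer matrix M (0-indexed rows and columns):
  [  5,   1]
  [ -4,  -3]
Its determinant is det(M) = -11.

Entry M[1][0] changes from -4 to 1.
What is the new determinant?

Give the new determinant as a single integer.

det is linear in row 1: changing M[1][0] by delta changes det by delta * cofactor(1,0).
Cofactor C_10 = (-1)^(1+0) * minor(1,0) = -1
Entry delta = 1 - -4 = 5
Det delta = 5 * -1 = -5
New det = -11 + -5 = -16

Answer: -16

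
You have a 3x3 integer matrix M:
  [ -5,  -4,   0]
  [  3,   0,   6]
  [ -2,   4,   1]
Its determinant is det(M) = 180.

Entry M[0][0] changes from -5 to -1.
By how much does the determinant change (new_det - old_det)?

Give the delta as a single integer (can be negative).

Cofactor C_00 = -24
Entry delta = -1 - -5 = 4
Det delta = entry_delta * cofactor = 4 * -24 = -96

Answer: -96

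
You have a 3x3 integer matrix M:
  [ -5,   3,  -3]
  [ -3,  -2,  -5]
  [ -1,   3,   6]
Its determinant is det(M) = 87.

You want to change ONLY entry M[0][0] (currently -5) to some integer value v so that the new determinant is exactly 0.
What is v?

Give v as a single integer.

Answer: -34

Derivation:
det is linear in entry M[0][0]: det = old_det + (v - -5) * C_00
Cofactor C_00 = 3
Want det = 0: 87 + (v - -5) * 3 = 0
  (v - -5) = -87 / 3 = -29
  v = -5 + (-29) = -34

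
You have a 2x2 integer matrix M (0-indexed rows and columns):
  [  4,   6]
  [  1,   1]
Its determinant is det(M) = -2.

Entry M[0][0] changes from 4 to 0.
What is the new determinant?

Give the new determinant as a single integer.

Answer: -6

Derivation:
det is linear in row 0: changing M[0][0] by delta changes det by delta * cofactor(0,0).
Cofactor C_00 = (-1)^(0+0) * minor(0,0) = 1
Entry delta = 0 - 4 = -4
Det delta = -4 * 1 = -4
New det = -2 + -4 = -6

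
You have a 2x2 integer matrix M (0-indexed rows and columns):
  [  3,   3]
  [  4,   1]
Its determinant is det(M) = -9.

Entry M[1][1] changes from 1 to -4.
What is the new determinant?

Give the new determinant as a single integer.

det is linear in row 1: changing M[1][1] by delta changes det by delta * cofactor(1,1).
Cofactor C_11 = (-1)^(1+1) * minor(1,1) = 3
Entry delta = -4 - 1 = -5
Det delta = -5 * 3 = -15
New det = -9 + -15 = -24

Answer: -24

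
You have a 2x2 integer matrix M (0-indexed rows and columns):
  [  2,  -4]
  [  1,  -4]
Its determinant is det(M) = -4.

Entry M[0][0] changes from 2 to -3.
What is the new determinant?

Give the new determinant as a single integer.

Answer: 16

Derivation:
det is linear in row 0: changing M[0][0] by delta changes det by delta * cofactor(0,0).
Cofactor C_00 = (-1)^(0+0) * minor(0,0) = -4
Entry delta = -3 - 2 = -5
Det delta = -5 * -4 = 20
New det = -4 + 20 = 16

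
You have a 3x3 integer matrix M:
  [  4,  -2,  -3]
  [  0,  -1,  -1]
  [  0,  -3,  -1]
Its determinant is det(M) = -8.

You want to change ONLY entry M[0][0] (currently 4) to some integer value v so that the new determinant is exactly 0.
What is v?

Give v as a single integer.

Answer: 0

Derivation:
det is linear in entry M[0][0]: det = old_det + (v - 4) * C_00
Cofactor C_00 = -2
Want det = 0: -8 + (v - 4) * -2 = 0
  (v - 4) = 8 / -2 = -4
  v = 4 + (-4) = 0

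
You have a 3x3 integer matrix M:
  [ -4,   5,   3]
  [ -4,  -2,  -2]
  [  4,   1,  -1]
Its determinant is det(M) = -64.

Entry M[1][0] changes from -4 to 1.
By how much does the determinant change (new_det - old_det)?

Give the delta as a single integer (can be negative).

Answer: 40

Derivation:
Cofactor C_10 = 8
Entry delta = 1 - -4 = 5
Det delta = entry_delta * cofactor = 5 * 8 = 40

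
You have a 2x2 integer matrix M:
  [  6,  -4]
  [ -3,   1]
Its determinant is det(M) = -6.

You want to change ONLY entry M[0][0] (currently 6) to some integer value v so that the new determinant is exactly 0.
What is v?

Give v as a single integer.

Answer: 12

Derivation:
det is linear in entry M[0][0]: det = old_det + (v - 6) * C_00
Cofactor C_00 = 1
Want det = 0: -6 + (v - 6) * 1 = 0
  (v - 6) = 6 / 1 = 6
  v = 6 + (6) = 12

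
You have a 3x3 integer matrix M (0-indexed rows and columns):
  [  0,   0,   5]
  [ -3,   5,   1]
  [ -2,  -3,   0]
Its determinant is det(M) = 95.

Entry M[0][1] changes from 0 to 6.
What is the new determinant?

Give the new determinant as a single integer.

Answer: 83

Derivation:
det is linear in row 0: changing M[0][1] by delta changes det by delta * cofactor(0,1).
Cofactor C_01 = (-1)^(0+1) * minor(0,1) = -2
Entry delta = 6 - 0 = 6
Det delta = 6 * -2 = -12
New det = 95 + -12 = 83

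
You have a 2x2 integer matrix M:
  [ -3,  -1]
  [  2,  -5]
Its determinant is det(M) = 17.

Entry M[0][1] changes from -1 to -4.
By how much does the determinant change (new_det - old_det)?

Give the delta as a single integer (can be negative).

Cofactor C_01 = -2
Entry delta = -4 - -1 = -3
Det delta = entry_delta * cofactor = -3 * -2 = 6

Answer: 6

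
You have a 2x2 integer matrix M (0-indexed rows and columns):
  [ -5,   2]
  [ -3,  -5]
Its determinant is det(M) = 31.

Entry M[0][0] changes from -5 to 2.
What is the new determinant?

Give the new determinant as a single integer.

Answer: -4

Derivation:
det is linear in row 0: changing M[0][0] by delta changes det by delta * cofactor(0,0).
Cofactor C_00 = (-1)^(0+0) * minor(0,0) = -5
Entry delta = 2 - -5 = 7
Det delta = 7 * -5 = -35
New det = 31 + -35 = -4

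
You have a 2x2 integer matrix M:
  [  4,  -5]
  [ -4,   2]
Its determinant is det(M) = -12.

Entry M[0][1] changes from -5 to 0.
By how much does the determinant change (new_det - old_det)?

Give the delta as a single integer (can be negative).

Answer: 20

Derivation:
Cofactor C_01 = 4
Entry delta = 0 - -5 = 5
Det delta = entry_delta * cofactor = 5 * 4 = 20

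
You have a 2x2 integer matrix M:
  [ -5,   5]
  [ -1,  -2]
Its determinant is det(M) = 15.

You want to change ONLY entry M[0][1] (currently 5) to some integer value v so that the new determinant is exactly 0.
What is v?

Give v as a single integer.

det is linear in entry M[0][1]: det = old_det + (v - 5) * C_01
Cofactor C_01 = 1
Want det = 0: 15 + (v - 5) * 1 = 0
  (v - 5) = -15 / 1 = -15
  v = 5 + (-15) = -10

Answer: -10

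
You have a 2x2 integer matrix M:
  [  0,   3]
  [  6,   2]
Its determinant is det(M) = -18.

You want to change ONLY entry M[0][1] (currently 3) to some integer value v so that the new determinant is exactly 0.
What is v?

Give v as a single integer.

det is linear in entry M[0][1]: det = old_det + (v - 3) * C_01
Cofactor C_01 = -6
Want det = 0: -18 + (v - 3) * -6 = 0
  (v - 3) = 18 / -6 = -3
  v = 3 + (-3) = 0

Answer: 0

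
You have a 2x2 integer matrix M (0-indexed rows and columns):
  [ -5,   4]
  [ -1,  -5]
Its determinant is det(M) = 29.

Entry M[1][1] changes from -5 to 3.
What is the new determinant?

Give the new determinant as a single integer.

det is linear in row 1: changing M[1][1] by delta changes det by delta * cofactor(1,1).
Cofactor C_11 = (-1)^(1+1) * minor(1,1) = -5
Entry delta = 3 - -5 = 8
Det delta = 8 * -5 = -40
New det = 29 + -40 = -11

Answer: -11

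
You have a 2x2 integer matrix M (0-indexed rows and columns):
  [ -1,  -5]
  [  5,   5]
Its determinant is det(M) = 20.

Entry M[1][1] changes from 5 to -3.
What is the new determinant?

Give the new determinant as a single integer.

det is linear in row 1: changing M[1][1] by delta changes det by delta * cofactor(1,1).
Cofactor C_11 = (-1)^(1+1) * minor(1,1) = -1
Entry delta = -3 - 5 = -8
Det delta = -8 * -1 = 8
New det = 20 + 8 = 28

Answer: 28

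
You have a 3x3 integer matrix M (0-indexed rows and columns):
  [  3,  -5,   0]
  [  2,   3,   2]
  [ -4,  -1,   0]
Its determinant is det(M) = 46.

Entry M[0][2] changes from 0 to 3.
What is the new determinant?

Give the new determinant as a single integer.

Answer: 76

Derivation:
det is linear in row 0: changing M[0][2] by delta changes det by delta * cofactor(0,2).
Cofactor C_02 = (-1)^(0+2) * minor(0,2) = 10
Entry delta = 3 - 0 = 3
Det delta = 3 * 10 = 30
New det = 46 + 30 = 76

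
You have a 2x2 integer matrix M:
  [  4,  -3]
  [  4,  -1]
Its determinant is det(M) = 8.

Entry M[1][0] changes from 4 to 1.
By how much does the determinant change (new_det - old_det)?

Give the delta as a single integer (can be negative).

Answer: -9

Derivation:
Cofactor C_10 = 3
Entry delta = 1 - 4 = -3
Det delta = entry_delta * cofactor = -3 * 3 = -9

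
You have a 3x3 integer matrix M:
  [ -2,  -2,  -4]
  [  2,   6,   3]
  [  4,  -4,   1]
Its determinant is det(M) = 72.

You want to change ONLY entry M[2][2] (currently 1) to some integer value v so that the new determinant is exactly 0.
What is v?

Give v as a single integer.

det is linear in entry M[2][2]: det = old_det + (v - 1) * C_22
Cofactor C_22 = -8
Want det = 0: 72 + (v - 1) * -8 = 0
  (v - 1) = -72 / -8 = 9
  v = 1 + (9) = 10

Answer: 10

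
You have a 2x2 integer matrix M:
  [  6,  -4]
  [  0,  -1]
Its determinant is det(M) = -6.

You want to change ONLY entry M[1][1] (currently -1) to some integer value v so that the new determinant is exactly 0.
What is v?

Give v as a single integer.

Answer: 0

Derivation:
det is linear in entry M[1][1]: det = old_det + (v - -1) * C_11
Cofactor C_11 = 6
Want det = 0: -6 + (v - -1) * 6 = 0
  (v - -1) = 6 / 6 = 1
  v = -1 + (1) = 0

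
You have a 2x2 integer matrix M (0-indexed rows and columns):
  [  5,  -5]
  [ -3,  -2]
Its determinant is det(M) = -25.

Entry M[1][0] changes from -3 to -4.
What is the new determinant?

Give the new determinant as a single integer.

Answer: -30

Derivation:
det is linear in row 1: changing M[1][0] by delta changes det by delta * cofactor(1,0).
Cofactor C_10 = (-1)^(1+0) * minor(1,0) = 5
Entry delta = -4 - -3 = -1
Det delta = -1 * 5 = -5
New det = -25 + -5 = -30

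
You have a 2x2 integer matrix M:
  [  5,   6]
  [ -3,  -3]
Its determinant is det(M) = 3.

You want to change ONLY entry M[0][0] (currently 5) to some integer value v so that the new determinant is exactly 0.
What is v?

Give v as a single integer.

Answer: 6

Derivation:
det is linear in entry M[0][0]: det = old_det + (v - 5) * C_00
Cofactor C_00 = -3
Want det = 0: 3 + (v - 5) * -3 = 0
  (v - 5) = -3 / -3 = 1
  v = 5 + (1) = 6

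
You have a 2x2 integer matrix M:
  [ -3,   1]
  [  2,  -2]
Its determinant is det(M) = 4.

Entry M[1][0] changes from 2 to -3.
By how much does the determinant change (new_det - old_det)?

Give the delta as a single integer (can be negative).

Answer: 5

Derivation:
Cofactor C_10 = -1
Entry delta = -3 - 2 = -5
Det delta = entry_delta * cofactor = -5 * -1 = 5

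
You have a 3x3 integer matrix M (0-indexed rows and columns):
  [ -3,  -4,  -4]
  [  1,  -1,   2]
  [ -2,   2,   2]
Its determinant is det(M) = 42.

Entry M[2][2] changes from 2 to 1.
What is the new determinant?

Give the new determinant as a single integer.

Answer: 35

Derivation:
det is linear in row 2: changing M[2][2] by delta changes det by delta * cofactor(2,2).
Cofactor C_22 = (-1)^(2+2) * minor(2,2) = 7
Entry delta = 1 - 2 = -1
Det delta = -1 * 7 = -7
New det = 42 + -7 = 35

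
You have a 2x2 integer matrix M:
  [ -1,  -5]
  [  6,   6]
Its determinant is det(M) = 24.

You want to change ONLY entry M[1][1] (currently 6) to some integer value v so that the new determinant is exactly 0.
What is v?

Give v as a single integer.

det is linear in entry M[1][1]: det = old_det + (v - 6) * C_11
Cofactor C_11 = -1
Want det = 0: 24 + (v - 6) * -1 = 0
  (v - 6) = -24 / -1 = 24
  v = 6 + (24) = 30

Answer: 30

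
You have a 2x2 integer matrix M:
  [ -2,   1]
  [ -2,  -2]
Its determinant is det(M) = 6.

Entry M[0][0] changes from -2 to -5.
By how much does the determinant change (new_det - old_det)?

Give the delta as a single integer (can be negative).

Cofactor C_00 = -2
Entry delta = -5 - -2 = -3
Det delta = entry_delta * cofactor = -3 * -2 = 6

Answer: 6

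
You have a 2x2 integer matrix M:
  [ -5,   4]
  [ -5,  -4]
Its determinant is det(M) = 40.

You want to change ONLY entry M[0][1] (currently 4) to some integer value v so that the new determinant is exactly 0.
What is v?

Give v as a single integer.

det is linear in entry M[0][1]: det = old_det + (v - 4) * C_01
Cofactor C_01 = 5
Want det = 0: 40 + (v - 4) * 5 = 0
  (v - 4) = -40 / 5 = -8
  v = 4 + (-8) = -4

Answer: -4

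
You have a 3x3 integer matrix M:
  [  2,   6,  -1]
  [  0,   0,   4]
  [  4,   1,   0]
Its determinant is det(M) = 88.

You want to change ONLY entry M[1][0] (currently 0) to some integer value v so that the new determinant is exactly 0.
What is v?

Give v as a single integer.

Answer: 88

Derivation:
det is linear in entry M[1][0]: det = old_det + (v - 0) * C_10
Cofactor C_10 = -1
Want det = 0: 88 + (v - 0) * -1 = 0
  (v - 0) = -88 / -1 = 88
  v = 0 + (88) = 88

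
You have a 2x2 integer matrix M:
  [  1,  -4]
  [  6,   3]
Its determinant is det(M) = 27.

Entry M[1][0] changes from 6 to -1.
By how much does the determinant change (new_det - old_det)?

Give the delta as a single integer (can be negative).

Cofactor C_10 = 4
Entry delta = -1 - 6 = -7
Det delta = entry_delta * cofactor = -7 * 4 = -28

Answer: -28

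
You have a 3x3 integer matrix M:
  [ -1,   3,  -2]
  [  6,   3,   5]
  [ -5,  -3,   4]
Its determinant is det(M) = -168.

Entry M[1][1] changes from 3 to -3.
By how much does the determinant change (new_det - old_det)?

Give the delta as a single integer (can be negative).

Answer: 84

Derivation:
Cofactor C_11 = -14
Entry delta = -3 - 3 = -6
Det delta = entry_delta * cofactor = -6 * -14 = 84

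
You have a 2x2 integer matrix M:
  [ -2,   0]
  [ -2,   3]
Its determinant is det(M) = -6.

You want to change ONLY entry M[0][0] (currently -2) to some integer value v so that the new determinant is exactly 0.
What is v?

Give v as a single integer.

det is linear in entry M[0][0]: det = old_det + (v - -2) * C_00
Cofactor C_00 = 3
Want det = 0: -6 + (v - -2) * 3 = 0
  (v - -2) = 6 / 3 = 2
  v = -2 + (2) = 0

Answer: 0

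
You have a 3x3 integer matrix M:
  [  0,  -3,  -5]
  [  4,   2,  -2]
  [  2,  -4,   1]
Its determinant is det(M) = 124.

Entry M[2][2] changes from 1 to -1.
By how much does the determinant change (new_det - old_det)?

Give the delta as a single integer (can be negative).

Answer: -24

Derivation:
Cofactor C_22 = 12
Entry delta = -1 - 1 = -2
Det delta = entry_delta * cofactor = -2 * 12 = -24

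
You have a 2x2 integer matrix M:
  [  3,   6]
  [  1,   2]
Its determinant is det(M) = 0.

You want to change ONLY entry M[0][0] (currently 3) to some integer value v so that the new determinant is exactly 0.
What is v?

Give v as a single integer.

Answer: 3

Derivation:
det is linear in entry M[0][0]: det = old_det + (v - 3) * C_00
Cofactor C_00 = 2
Want det = 0: 0 + (v - 3) * 2 = 0
  (v - 3) = 0 / 2 = 0
  v = 3 + (0) = 3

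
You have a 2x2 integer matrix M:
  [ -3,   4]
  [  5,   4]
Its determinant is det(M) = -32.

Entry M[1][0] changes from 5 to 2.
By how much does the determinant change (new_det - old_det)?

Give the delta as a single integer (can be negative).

Cofactor C_10 = -4
Entry delta = 2 - 5 = -3
Det delta = entry_delta * cofactor = -3 * -4 = 12

Answer: 12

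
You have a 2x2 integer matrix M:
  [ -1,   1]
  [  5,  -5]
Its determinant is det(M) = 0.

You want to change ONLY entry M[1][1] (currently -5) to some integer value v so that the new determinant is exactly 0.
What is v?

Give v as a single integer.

det is linear in entry M[1][1]: det = old_det + (v - -5) * C_11
Cofactor C_11 = -1
Want det = 0: 0 + (v - -5) * -1 = 0
  (v - -5) = 0 / -1 = 0
  v = -5 + (0) = -5

Answer: -5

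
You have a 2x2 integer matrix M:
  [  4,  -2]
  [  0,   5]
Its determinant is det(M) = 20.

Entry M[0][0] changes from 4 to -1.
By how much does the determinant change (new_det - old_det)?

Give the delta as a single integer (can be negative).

Cofactor C_00 = 5
Entry delta = -1 - 4 = -5
Det delta = entry_delta * cofactor = -5 * 5 = -25

Answer: -25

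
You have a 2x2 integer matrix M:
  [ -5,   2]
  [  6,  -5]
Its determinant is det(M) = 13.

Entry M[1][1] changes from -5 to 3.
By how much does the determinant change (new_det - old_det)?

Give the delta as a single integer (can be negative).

Answer: -40

Derivation:
Cofactor C_11 = -5
Entry delta = 3 - -5 = 8
Det delta = entry_delta * cofactor = 8 * -5 = -40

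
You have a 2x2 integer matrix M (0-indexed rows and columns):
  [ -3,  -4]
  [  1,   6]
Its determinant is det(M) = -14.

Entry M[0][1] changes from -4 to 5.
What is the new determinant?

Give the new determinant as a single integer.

Answer: -23

Derivation:
det is linear in row 0: changing M[0][1] by delta changes det by delta * cofactor(0,1).
Cofactor C_01 = (-1)^(0+1) * minor(0,1) = -1
Entry delta = 5 - -4 = 9
Det delta = 9 * -1 = -9
New det = -14 + -9 = -23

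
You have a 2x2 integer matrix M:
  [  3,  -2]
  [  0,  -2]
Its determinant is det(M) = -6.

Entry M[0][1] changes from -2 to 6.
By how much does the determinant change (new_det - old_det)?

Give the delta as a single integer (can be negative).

Cofactor C_01 = 0
Entry delta = 6 - -2 = 8
Det delta = entry_delta * cofactor = 8 * 0 = 0

Answer: 0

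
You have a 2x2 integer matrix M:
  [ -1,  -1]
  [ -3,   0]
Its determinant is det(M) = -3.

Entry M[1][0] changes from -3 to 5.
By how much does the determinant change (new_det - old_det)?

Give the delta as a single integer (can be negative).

Answer: 8

Derivation:
Cofactor C_10 = 1
Entry delta = 5 - -3 = 8
Det delta = entry_delta * cofactor = 8 * 1 = 8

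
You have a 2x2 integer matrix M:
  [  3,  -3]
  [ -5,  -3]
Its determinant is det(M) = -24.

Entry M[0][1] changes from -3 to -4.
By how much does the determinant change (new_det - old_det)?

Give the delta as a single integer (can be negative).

Answer: -5

Derivation:
Cofactor C_01 = 5
Entry delta = -4 - -3 = -1
Det delta = entry_delta * cofactor = -1 * 5 = -5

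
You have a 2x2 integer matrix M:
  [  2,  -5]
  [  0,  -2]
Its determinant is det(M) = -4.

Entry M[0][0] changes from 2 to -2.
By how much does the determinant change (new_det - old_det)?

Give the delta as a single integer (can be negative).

Answer: 8

Derivation:
Cofactor C_00 = -2
Entry delta = -2 - 2 = -4
Det delta = entry_delta * cofactor = -4 * -2 = 8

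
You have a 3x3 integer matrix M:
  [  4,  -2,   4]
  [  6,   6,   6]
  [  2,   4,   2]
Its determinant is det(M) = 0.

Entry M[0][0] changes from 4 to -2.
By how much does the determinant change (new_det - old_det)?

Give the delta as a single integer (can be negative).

Cofactor C_00 = -12
Entry delta = -2 - 4 = -6
Det delta = entry_delta * cofactor = -6 * -12 = 72

Answer: 72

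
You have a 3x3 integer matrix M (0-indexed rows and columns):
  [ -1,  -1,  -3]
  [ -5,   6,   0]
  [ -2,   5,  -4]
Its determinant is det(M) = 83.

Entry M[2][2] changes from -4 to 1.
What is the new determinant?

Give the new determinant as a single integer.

Answer: 28

Derivation:
det is linear in row 2: changing M[2][2] by delta changes det by delta * cofactor(2,2).
Cofactor C_22 = (-1)^(2+2) * minor(2,2) = -11
Entry delta = 1 - -4 = 5
Det delta = 5 * -11 = -55
New det = 83 + -55 = 28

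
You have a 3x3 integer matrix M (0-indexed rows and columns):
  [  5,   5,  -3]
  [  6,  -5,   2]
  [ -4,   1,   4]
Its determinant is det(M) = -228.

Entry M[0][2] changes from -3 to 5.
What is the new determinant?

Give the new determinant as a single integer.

det is linear in row 0: changing M[0][2] by delta changes det by delta * cofactor(0,2).
Cofactor C_02 = (-1)^(0+2) * minor(0,2) = -14
Entry delta = 5 - -3 = 8
Det delta = 8 * -14 = -112
New det = -228 + -112 = -340

Answer: -340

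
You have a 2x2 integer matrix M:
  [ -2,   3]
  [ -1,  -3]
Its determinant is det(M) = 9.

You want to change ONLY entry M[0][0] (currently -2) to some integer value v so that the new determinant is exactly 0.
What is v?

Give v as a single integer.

det is linear in entry M[0][0]: det = old_det + (v - -2) * C_00
Cofactor C_00 = -3
Want det = 0: 9 + (v - -2) * -3 = 0
  (v - -2) = -9 / -3 = 3
  v = -2 + (3) = 1

Answer: 1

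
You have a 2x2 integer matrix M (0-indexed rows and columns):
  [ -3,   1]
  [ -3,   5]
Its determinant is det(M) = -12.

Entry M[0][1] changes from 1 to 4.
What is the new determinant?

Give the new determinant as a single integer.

Answer: -3

Derivation:
det is linear in row 0: changing M[0][1] by delta changes det by delta * cofactor(0,1).
Cofactor C_01 = (-1)^(0+1) * minor(0,1) = 3
Entry delta = 4 - 1 = 3
Det delta = 3 * 3 = 9
New det = -12 + 9 = -3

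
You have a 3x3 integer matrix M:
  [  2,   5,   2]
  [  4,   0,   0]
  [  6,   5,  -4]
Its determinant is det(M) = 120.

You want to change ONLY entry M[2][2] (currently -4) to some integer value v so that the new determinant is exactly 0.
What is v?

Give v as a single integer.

Answer: 2

Derivation:
det is linear in entry M[2][2]: det = old_det + (v - -4) * C_22
Cofactor C_22 = -20
Want det = 0: 120 + (v - -4) * -20 = 0
  (v - -4) = -120 / -20 = 6
  v = -4 + (6) = 2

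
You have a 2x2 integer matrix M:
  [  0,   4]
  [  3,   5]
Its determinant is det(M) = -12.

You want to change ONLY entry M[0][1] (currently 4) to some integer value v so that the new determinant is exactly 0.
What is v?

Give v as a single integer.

det is linear in entry M[0][1]: det = old_det + (v - 4) * C_01
Cofactor C_01 = -3
Want det = 0: -12 + (v - 4) * -3 = 0
  (v - 4) = 12 / -3 = -4
  v = 4 + (-4) = 0

Answer: 0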